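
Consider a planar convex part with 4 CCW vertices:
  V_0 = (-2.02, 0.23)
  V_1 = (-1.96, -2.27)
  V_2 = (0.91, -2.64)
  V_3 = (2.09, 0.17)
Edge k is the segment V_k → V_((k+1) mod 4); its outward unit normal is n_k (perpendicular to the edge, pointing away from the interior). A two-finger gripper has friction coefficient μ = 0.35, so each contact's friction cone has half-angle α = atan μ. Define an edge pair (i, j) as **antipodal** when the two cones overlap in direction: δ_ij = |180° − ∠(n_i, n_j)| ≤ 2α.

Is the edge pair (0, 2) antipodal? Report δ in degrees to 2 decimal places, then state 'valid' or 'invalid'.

α = atan 0.35 = 19.29°;  2α = 38.58°
edge 0: e_0 = (+0.06, -2.50);  n_0 = (-0.9997, -0.0240)
edge 2: e_2 = (+1.18, +2.81);  n_2 = (+0.9220, -0.3872)
∠(n_0, n_2) = 155.85°
δ = |180° − 155.85°| = 24.15°
24.15° ≤ 2α = 38.58°  →  valid

δ = 24.15°, valid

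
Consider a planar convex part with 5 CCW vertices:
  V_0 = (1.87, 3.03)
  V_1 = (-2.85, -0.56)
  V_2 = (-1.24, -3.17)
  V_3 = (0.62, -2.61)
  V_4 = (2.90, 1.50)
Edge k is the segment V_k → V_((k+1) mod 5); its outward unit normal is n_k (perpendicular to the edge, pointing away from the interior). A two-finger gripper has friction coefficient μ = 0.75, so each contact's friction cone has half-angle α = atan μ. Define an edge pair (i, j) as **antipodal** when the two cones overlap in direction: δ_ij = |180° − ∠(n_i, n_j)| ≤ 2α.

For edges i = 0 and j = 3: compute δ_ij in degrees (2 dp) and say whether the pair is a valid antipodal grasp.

δ = 23.72°, valid

α = atan 0.75 = 36.87°;  2α = 73.74°
edge 0: e_0 = (-4.72, -3.59);  n_0 = (-0.6054, +0.7959)
edge 3: e_3 = (+2.28, +4.11);  n_3 = (+0.8745, -0.4851)
∠(n_0, n_3) = 156.28°
δ = |180° − 156.28°| = 23.72°
23.72° ≤ 2α = 73.74°  →  valid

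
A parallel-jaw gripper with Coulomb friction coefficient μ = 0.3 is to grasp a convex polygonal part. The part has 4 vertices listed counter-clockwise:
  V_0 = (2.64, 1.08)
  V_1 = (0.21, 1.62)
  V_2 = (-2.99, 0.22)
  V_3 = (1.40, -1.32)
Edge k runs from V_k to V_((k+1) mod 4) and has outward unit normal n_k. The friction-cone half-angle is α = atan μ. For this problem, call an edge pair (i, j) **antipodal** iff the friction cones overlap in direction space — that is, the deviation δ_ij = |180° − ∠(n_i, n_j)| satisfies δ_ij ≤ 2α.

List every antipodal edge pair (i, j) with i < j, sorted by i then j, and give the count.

count = 1; pairs: (0,2)

α = atan 0.3 = 16.70°;  2α = 33.40°
n_0 = (+0.2169, +0.9762)
n_1 = (-0.4008, +0.9162)
n_2 = (-0.3310, -0.9436)
n_3 = (+0.8884, -0.4590)
  (0,1): δ = 143.84°  ·
  (0,2): δ = 6.80°  ✓
  (0,3): δ = 75.20°  ·
  (1,2): δ = 42.96°  ·
  (1,3): δ = 39.05°  ·
  (2,3): δ = 97.99°  ·
antipodal pairs: 1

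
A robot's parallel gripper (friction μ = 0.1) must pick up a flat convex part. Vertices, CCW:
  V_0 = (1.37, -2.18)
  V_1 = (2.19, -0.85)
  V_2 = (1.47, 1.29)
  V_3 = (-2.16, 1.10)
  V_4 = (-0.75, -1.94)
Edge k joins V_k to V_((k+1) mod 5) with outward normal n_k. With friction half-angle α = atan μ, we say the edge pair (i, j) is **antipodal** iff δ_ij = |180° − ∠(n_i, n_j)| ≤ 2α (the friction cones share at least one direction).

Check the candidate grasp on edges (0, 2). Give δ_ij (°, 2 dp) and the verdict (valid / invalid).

α = atan 0.1 = 5.71°;  2α = 11.42°
edge 0: e_0 = (+0.82, +1.33);  n_0 = (+0.8512, -0.5248)
edge 2: e_2 = (-3.63, -0.19);  n_2 = (-0.0523, +0.9986)
∠(n_0, n_2) = 124.65°
δ = |180° − 124.65°| = 55.35°
55.35° > 2α = 11.42°  →  invalid

δ = 55.35°, invalid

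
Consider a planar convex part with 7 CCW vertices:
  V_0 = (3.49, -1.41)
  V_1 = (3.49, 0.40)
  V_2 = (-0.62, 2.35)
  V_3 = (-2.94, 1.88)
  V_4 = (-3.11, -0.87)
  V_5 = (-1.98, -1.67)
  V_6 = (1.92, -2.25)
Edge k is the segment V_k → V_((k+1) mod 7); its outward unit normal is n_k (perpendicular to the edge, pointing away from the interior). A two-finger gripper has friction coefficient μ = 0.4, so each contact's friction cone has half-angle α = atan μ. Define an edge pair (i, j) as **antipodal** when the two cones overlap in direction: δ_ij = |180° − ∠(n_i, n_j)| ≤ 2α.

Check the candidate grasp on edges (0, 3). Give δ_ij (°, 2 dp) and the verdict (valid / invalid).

α = atan 0.4 = 21.80°;  2α = 43.60°
edge 0: e_0 = (+0.00, +1.81);  n_0 = (+1.0000, -0.0000)
edge 3: e_3 = (-0.17, -2.75);  n_3 = (-0.9981, +0.0617)
∠(n_0, n_3) = 176.46°
δ = |180° − 176.46°| = 3.54°
3.54° ≤ 2α = 43.60°  →  valid

δ = 3.54°, valid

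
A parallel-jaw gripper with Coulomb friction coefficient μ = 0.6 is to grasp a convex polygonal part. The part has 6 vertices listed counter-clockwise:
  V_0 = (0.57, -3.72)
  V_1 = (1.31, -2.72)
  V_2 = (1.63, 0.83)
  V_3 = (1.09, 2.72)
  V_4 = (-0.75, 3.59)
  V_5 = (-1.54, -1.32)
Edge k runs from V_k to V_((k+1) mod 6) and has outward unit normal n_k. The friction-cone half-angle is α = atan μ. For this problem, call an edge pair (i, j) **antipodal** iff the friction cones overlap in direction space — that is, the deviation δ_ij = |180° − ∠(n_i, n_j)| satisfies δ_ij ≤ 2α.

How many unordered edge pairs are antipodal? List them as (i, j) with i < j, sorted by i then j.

α = atan 0.6 = 30.96°;  2α = 61.93°
n_0 = (+0.8038, -0.5948)
n_1 = (+0.9960, -0.0898)
n_2 = (+0.9615, +0.2747)
n_3 = (+0.4275, +0.9040)
n_4 = (-0.9873, +0.1589)
n_5 = (-0.7510, -0.6603)
  (0,1): δ = 148.65°  ·
  (0,2): δ = 127.55°  ·
  (0,3): δ = 78.80°  ·
  (0,4): δ = 27.36°  ✓
  (0,5): δ = 77.82°  ·
  (1,2): δ = 158.90°  ·
  (1,3): δ = 110.16°  ·
  (1,4): δ = 3.99°  ✓
  (1,5): δ = 46.47°  ✓
  (2,3): δ = 131.25°  ·
  (2,4): δ = 25.09°  ✓
  (2,5): δ = 25.38°  ✓
  (3,4): δ = 73.83°  ·
  (3,5): δ = 23.37°  ✓
  (4,5): δ = 129.54°  ·
antipodal pairs: 6

count = 6; pairs: (0,4), (1,4), (1,5), (2,4), (2,5), (3,5)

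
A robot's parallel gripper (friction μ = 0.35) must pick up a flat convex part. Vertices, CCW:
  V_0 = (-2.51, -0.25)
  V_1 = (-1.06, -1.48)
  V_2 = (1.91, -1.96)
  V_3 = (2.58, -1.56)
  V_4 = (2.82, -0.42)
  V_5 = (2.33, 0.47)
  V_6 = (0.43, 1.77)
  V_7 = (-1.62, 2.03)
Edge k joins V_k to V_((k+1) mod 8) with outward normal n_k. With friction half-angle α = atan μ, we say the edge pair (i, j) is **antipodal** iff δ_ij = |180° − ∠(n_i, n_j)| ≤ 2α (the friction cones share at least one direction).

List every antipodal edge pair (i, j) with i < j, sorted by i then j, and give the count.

count = 8; pairs: (0,4), (0,5), (0,6), (1,5), (1,6), (2,6), (2,7), (3,7)

α = atan 0.35 = 19.29°;  2α = 38.58°
n_0 = (-0.6469, -0.7626)
n_1 = (-0.1595, -0.9872)
n_2 = (+0.5126, -0.8586)
n_3 = (+0.9785, -0.2060)
n_4 = (+0.8760, +0.4823)
n_5 = (+0.5647, +0.8253)
n_6 = (+0.1258, +0.9921)
n_7 = (-0.9315, +0.3636)
  (0,1): δ = 148.87°  ·
  (0,2): δ = 108.86°  ·
  (0,3): δ = 61.58°  ·
  (0,4): δ = 20.86°  ✓
  (0,5): δ = 5.93°  ✓
  (0,6): δ = 33.08°  ✓
  (0,7): δ = 108.98°  ·
  (1,2): δ = 139.98°  ·
  (1,3): δ = 92.71°  ·
  (1,4): δ = 51.98°  ·
  (1,5): δ = 25.20°  ✓
  (1,6): δ = 1.95°  ✓
  (1,7): δ = 77.86°  ·
  (2,3): δ = 132.73°  ·
  (2,4): δ = 92.00°  ·
  (2,5): δ = 65.22°  ·
  (2,6): δ = 38.07°  ✓
  (2,7): δ = 37.84°  ✓
  (3,4): δ = 139.28°  ·
  (3,5): δ = 112.49°  ·
  (3,6): δ = 85.34°  ·
  (3,7): δ = 9.43°  ✓
  (4,5): δ = 153.22°  ·
  (4,6): δ = 126.06°  ·
  (4,7): δ = 50.16°  ·
  (5,6): δ = 152.85°  ·
  (5,7): δ = 76.94°  ·
  (6,7): δ = 104.10°  ·
antipodal pairs: 8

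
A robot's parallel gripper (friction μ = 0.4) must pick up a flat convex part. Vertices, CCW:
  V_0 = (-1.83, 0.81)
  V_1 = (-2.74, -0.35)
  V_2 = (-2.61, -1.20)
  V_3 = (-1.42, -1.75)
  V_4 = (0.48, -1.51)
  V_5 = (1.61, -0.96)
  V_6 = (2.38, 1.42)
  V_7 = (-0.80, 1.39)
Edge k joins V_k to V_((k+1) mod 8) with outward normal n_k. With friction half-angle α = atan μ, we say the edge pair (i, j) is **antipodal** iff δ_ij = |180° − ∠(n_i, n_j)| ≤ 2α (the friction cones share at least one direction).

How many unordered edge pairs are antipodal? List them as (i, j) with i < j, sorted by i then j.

α = atan 0.4 = 21.80°;  2α = 43.60°
n_0 = (-0.7868, +0.6172)
n_1 = (-0.9885, -0.1512)
n_2 = (-0.4195, -0.9077)
n_3 = (+0.1253, -0.9921)
n_4 = (+0.4376, -0.8992)
n_5 = (+0.9514, -0.3078)
n_6 = (-0.0094, +1.0000)
n_7 = (-0.4907, +0.8713)
  (0,1): δ = 133.19°  ·
  (0,2): δ = 76.69°  ·
  (0,3): δ = 44.69°  ·
  (0,4): δ = 25.93°  ✓
  (0,5): δ = 20.19°  ✓
  (0,6): δ = 128.65°  ·
  (0,7): δ = 157.50°  ·
  (1,2): δ = 123.50°  ·
  (1,3): δ = 91.50°  ·
  (1,4): δ = 72.74°  ·
  (1,5): δ = 26.62°  ✓
  (1,6): δ = 81.85°  ·
  (1,7): δ = 110.69°  ·
  (2,3): δ = 148.00°  ·
  (2,4): δ = 129.24°  ·
  (2,5): δ = 83.12°  ·
  (2,6): δ = 25.35°  ✓
  (2,7): δ = 54.19°  ·
  (3,4): δ = 161.25°  ·
  (3,5): δ = 115.13°  ·
  (3,6): δ = 6.66°  ✓
  (3,7): δ = 22.18°  ✓
  (4,5): δ = 133.88°  ·
  (4,6): δ = 25.41°  ✓
  (4,7): δ = 3.43°  ✓
  (5,6): δ = 71.53°  ·
  (5,7): δ = 42.69°  ✓
  (6,7): δ = 151.16°  ·
antipodal pairs: 9

count = 9; pairs: (0,4), (0,5), (1,5), (2,6), (3,6), (3,7), (4,6), (4,7), (5,7)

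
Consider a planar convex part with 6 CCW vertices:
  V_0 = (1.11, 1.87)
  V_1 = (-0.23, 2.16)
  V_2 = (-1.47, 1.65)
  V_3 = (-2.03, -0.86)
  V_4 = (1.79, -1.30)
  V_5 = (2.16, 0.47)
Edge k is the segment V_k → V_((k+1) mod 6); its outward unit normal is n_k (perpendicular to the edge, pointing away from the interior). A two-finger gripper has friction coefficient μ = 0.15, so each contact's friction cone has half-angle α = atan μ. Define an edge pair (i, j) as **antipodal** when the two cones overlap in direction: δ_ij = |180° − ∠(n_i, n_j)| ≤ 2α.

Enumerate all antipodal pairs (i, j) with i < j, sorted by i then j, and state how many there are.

α = atan 0.15 = 8.53°;  2α = 17.06°
n_0 = (+0.2115, +0.9774)
n_1 = (-0.3804, +0.9248)
n_2 = (-0.9760, +0.2178)
n_3 = (-0.1144, -0.9934)
n_4 = (+0.9788, -0.2046)
n_5 = (+0.8000, +0.6000)
  (0,1): δ = 145.43°  ·
  (0,2): δ = 90.37°  ·
  (0,3): δ = 5.64°  ✓
  (0,4): δ = 90.40°  ·
  (0,5): δ = 139.08°  ·
  (1,2): δ = 124.93°  ·
  (1,3): δ = 28.93°  ·
  (1,4): δ = 55.84°  ·
  (1,5): δ = 104.51°  ·
  (2,3): δ = 83.99°  ·
  (2,4): δ = 0.77°  ✓
  (2,5): δ = 49.45°  ·
  (3,4): δ = 95.24°  ·
  (3,5): δ = 46.56°  ·
  (4,5): δ = 131.32°  ·
antipodal pairs: 2

count = 2; pairs: (0,3), (2,4)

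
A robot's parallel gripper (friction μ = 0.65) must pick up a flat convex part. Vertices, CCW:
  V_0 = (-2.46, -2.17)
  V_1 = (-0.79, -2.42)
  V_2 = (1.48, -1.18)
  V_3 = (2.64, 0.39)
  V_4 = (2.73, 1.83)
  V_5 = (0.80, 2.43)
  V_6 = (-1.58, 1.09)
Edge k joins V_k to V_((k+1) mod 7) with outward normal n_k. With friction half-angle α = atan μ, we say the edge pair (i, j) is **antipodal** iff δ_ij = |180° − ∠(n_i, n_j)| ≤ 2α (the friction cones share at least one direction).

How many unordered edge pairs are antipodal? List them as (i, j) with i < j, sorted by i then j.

α = atan 0.65 = 33.02°;  2α = 66.05°
n_0 = (-0.1481, -0.9890)
n_1 = (+0.4794, -0.8776)
n_2 = (+0.8043, -0.5942)
n_3 = (+0.9981, -0.0624)
n_4 = (+0.2969, +0.9549)
n_5 = (-0.4906, +0.8714)
n_6 = (-0.9654, +0.2606)
  (0,1): δ = 142.84°  ·
  (0,2): δ = 117.94°  ·
  (0,3): δ = 85.06°  ·
  (0,4): δ = 8.76°  ✓
  (0,5): δ = 37.89°  ✓
  (0,6): δ = 83.41°  ·
  (1,2): δ = 155.10°  ·
  (1,3): δ = 122.22°  ·
  (1,4): δ = 45.92°  ✓
  (1,5): δ = 0.73°  ✓
  (1,6): δ = 46.25°  ✓
  (2,3): δ = 147.12°  ·
  (2,4): δ = 70.81°  ·
  (2,5): δ = 24.16°  ✓
  (2,6): δ = 21.35°  ✓
  (3,4): δ = 103.69°  ·
  (3,5): δ = 57.04°  ✓
  (3,6): δ = 11.53°  ✓
  (4,5): δ = 133.35°  ·
  (4,6): δ = 87.84°  ·
  (5,6): δ = 134.49°  ·
antipodal pairs: 9

count = 9; pairs: (0,4), (0,5), (1,4), (1,5), (1,6), (2,5), (2,6), (3,5), (3,6)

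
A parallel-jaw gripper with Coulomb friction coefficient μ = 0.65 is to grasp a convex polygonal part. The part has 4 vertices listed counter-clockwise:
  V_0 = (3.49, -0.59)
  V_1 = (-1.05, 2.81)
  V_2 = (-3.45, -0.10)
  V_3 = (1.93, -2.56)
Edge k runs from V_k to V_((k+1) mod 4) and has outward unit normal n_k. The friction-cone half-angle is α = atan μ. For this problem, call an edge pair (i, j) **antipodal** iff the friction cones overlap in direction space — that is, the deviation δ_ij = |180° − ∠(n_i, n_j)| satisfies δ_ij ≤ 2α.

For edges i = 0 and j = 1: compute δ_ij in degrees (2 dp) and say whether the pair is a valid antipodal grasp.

δ = 92.68°, invalid

α = atan 0.65 = 33.02°;  2α = 66.05°
edge 0: e_0 = (-4.54, +3.40);  n_0 = (+0.5994, +0.8004)
edge 1: e_1 = (-2.40, -2.91);  n_1 = (-0.7715, +0.6363)
∠(n_0, n_1) = 87.32°
δ = |180° − 87.32°| = 92.68°
92.68° > 2α = 66.05°  →  invalid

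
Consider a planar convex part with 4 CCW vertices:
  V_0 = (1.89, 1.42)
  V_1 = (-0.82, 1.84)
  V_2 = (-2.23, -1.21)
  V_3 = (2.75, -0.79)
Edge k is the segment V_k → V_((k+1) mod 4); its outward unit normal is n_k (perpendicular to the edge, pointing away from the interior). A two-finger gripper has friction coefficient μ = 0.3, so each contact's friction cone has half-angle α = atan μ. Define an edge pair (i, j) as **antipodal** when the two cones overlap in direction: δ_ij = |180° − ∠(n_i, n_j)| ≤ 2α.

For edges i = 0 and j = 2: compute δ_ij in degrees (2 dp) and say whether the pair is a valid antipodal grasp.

δ = 13.63°, valid

α = atan 0.3 = 16.70°;  2α = 33.40°
edge 0: e_0 = (-2.71, +0.42);  n_0 = (+0.1532, +0.9882)
edge 2: e_2 = (+4.98, +0.42);  n_2 = (+0.0840, -0.9965)
∠(n_0, n_2) = 166.37°
δ = |180° − 166.37°| = 13.63°
13.63° ≤ 2α = 33.40°  →  valid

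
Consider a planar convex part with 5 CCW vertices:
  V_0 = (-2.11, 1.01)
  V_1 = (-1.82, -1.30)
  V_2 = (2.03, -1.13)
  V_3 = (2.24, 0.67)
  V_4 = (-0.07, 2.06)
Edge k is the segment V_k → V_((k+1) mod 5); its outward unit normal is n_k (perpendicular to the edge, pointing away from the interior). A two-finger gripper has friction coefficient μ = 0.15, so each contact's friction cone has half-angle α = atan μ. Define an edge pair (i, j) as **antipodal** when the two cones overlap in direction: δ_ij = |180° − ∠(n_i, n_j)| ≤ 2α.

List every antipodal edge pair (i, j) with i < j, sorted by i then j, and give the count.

count = 1; pairs: (0,2)

α = atan 0.15 = 8.53°;  2α = 17.06°
n_0 = (-0.9922, -0.1246)
n_1 = (+0.0441, -0.9990)
n_2 = (+0.9933, -0.1159)
n_3 = (+0.5156, +0.8568)
n_4 = (-0.4576, +0.8891)
  (0,1): δ = 94.63°  ·
  (0,2): δ = 13.81°  ✓
  (0,3): δ = 51.81°  ·
  (0,4): δ = 110.08°  ·
  (1,2): δ = 99.18°  ·
  (1,3): δ = 33.56°  ·
  (1,4): δ = 24.71°  ·
  (2,3): δ = 114.38°  ·
  (2,4): δ = 56.11°  ·
  (3,4): δ = 121.73°  ·
antipodal pairs: 1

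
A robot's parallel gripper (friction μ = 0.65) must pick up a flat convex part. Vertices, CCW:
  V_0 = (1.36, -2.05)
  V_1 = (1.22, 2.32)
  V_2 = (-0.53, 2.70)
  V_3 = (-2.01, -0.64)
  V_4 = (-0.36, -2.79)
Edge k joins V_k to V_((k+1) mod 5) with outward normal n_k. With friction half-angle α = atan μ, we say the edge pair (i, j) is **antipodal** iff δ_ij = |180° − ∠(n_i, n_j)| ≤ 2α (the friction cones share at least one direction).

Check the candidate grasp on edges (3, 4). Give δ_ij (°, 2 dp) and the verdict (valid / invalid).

α = atan 0.65 = 33.02°;  2α = 66.05°
edge 3: e_3 = (+1.65, -2.15);  n_3 = (-0.7933, -0.6088)
edge 4: e_4 = (+1.72, +0.74);  n_4 = (+0.3952, -0.9186)
∠(n_3, n_4) = 75.77°
δ = |180° − 75.77°| = 104.23°
104.23° > 2α = 66.05°  →  invalid

δ = 104.23°, invalid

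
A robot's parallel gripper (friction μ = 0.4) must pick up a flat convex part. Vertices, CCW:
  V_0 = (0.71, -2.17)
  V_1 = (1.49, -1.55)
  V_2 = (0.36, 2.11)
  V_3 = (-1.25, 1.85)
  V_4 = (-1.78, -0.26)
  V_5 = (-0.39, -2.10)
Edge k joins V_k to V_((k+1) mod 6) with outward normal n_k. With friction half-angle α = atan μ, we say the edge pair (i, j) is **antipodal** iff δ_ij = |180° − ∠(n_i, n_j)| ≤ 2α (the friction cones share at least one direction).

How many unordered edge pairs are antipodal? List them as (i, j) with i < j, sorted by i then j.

count = 5; pairs: (0,2), (0,3), (1,3), (1,4), (2,5)

α = atan 0.4 = 21.80°;  2α = 43.60°
n_0 = (+0.6222, -0.7828)
n_1 = (+0.9555, +0.2950)
n_2 = (-0.1594, +0.9872)
n_3 = (-0.9699, +0.2436)
n_4 = (-0.7979, -0.6028)
n_5 = (-0.0635, -0.9980)
  (0,1): δ = 111.32°  ·
  (0,2): δ = 29.31°  ✓
  (0,3): δ = 37.42°  ✓
  (0,4): δ = 88.59°  ·
  (0,5): δ = 137.88°  ·
  (1,2): δ = 97.98°  ·
  (1,3): δ = 31.26°  ✓
  (1,4): δ = 19.91°  ✓
  (1,5): δ = 69.20°  ·
  (2,3): δ = 113.27°  ·
  (2,4): δ = 62.10°  ·
  (2,5): δ = 12.81°  ✓
  (3,4): δ = 128.83°  ·
  (3,5): δ = 79.54°  ·
  (4,5): δ = 130.71°  ·
antipodal pairs: 5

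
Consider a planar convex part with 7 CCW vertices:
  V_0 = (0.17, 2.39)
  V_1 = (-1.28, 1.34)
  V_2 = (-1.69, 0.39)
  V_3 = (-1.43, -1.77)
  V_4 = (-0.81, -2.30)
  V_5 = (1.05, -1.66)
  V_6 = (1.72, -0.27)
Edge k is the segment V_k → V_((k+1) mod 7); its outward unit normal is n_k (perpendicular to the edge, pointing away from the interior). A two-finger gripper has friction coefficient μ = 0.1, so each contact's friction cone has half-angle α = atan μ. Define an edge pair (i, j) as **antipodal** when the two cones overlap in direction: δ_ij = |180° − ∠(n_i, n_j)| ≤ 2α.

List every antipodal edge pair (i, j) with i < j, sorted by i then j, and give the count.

α = atan 0.1 = 5.71°;  2α = 11.42°
n_0 = (-0.5865, +0.8099)
n_1 = (-0.9181, +0.3963)
n_2 = (-0.9928, -0.1195)
n_3 = (-0.6498, -0.7601)
n_4 = (+0.3254, -0.9456)
n_5 = (+0.9008, -0.4342)
n_6 = (+0.8640, +0.5035)
  (0,1): δ = 149.25°  ·
  (0,2): δ = 119.05°  ·
  (0,3): δ = 76.43°  ·
  (0,4): δ = 16.92°  ·
  (0,5): δ = 28.36°  ·
  (0,6): δ = 84.32°  ·
  (1,2): δ = 149.79°  ·
  (1,3): δ = 107.18°  ·
  (1,4): δ = 47.67°  ·
  (1,5): δ = 2.39°  ✓
  (1,6): δ = 53.57°  ·
  (2,3): δ = 137.39°  ·
  (2,4): δ = 77.88°  ·
  (2,5): δ = 32.60°  ·
  (2,6): δ = 23.37°  ·
  (3,4): δ = 120.49°  ·
  (3,5): δ = 75.21°  ·
  (3,6): δ = 19.25°  ·
  (4,5): δ = 134.72°  ·
  (4,6): δ = 78.76°  ·
  (5,6): δ = 124.04°  ·
antipodal pairs: 1

count = 1; pairs: (1,5)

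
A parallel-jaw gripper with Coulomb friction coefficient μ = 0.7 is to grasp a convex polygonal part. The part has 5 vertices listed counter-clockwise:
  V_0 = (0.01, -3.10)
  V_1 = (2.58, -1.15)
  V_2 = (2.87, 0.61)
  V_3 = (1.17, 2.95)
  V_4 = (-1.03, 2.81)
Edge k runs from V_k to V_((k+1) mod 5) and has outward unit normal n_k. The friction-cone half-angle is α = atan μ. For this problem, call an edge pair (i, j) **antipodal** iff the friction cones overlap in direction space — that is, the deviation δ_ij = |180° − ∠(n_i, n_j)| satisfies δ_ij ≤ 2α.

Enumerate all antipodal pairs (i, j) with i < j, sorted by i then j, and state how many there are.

α = atan 0.7 = 34.99°;  2α = 69.98°
n_0 = (+0.6045, -0.7966)
n_1 = (+0.9867, -0.1626)
n_2 = (+0.8090, +0.5878)
n_3 = (-0.0635, +0.9980)
n_4 = (-0.9849, -0.1733)
  (0,1): δ = 136.55°  ·
  (0,2): δ = 91.19°  ·
  (0,3): δ = 33.55°  ✓
  (0,4): δ = 62.79°  ✓
  (1,2): δ = 134.65°  ·
  (1,3): δ = 77.00°  ·
  (1,4): δ = 19.34°  ✓
  (2,3): δ = 122.36°  ·
  (2,4): δ = 26.02°  ✓
  (3,4): δ = 83.66°  ·
antipodal pairs: 4

count = 4; pairs: (0,3), (0,4), (1,4), (2,4)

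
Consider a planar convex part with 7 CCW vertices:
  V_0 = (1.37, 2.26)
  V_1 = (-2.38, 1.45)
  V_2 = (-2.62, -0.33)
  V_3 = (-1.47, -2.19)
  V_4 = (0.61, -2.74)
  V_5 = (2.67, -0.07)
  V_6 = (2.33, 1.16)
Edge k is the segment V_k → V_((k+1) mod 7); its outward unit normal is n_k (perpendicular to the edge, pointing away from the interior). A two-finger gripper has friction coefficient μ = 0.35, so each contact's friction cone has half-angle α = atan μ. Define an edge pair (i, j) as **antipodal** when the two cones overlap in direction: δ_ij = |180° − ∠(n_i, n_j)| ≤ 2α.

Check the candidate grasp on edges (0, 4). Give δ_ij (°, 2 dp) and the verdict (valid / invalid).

δ = 40.16°, invalid

α = atan 0.35 = 19.29°;  2α = 38.58°
edge 0: e_0 = (-3.75, -0.81);  n_0 = (-0.2111, +0.9775)
edge 4: e_4 = (+2.06, +2.67);  n_4 = (+0.7917, -0.6109)
∠(n_0, n_4) = 139.84°
δ = |180° − 139.84°| = 40.16°
40.16° > 2α = 38.58°  →  invalid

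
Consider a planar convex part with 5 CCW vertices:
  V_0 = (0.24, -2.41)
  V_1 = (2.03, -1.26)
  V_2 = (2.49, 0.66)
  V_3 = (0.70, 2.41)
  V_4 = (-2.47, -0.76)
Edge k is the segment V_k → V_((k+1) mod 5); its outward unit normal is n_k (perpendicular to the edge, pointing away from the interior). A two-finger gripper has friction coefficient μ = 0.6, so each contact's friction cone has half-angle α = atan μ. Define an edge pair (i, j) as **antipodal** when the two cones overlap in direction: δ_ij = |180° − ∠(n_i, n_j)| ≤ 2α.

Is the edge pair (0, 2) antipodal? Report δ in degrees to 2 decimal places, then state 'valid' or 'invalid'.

α = atan 0.6 = 30.96°;  2α = 61.93°
edge 0: e_0 = (+1.79, +1.15);  n_0 = (+0.5405, -0.8413)
edge 2: e_2 = (-1.79, +1.75);  n_2 = (+0.6991, +0.7151)
∠(n_0, n_2) = 102.93°
δ = |180° − 102.93°| = 77.07°
77.07° > 2α = 61.93°  →  invalid

δ = 77.07°, invalid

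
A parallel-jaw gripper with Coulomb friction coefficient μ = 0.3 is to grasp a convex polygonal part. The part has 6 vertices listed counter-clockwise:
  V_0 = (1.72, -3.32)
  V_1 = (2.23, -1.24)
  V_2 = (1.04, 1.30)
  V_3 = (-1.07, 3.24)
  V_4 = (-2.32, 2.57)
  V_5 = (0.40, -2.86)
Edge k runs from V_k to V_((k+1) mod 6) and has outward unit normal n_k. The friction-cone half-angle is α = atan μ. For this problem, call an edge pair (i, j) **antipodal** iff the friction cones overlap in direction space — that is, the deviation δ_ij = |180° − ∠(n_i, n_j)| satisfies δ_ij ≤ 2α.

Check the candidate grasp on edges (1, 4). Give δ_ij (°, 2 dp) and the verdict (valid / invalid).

δ = 1.50°, valid

α = atan 0.3 = 16.70°;  2α = 33.40°
edge 1: e_1 = (-1.19, +2.54);  n_1 = (+0.9055, +0.4243)
edge 4: e_4 = (+2.72, -5.43);  n_4 = (-0.8941, -0.4479)
∠(n_1, n_4) = 178.50°
δ = |180° − 178.50°| = 1.50°
1.50° ≤ 2α = 33.40°  →  valid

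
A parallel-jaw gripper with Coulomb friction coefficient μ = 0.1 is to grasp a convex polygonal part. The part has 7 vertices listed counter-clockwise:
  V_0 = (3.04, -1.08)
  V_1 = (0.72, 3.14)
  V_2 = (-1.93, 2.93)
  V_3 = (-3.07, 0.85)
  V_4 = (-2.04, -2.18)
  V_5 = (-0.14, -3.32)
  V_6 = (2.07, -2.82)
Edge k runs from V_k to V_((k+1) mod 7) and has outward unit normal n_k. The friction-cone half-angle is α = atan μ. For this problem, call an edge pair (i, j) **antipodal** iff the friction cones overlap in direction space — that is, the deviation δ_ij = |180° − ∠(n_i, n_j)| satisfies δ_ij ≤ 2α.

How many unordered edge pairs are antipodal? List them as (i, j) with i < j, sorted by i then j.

count = 3; pairs: (0,3), (1,5), (2,6)

α = atan 0.1 = 5.71°;  2α = 11.42°
n_0 = (+0.8763, +0.4818)
n_1 = (-0.0790, +0.9969)
n_2 = (-0.8769, +0.4806)
n_3 = (-0.9468, -0.3218)
n_4 = (-0.5145, -0.8575)
n_5 = (+0.2207, -0.9753)
n_6 = (+0.8734, -0.4869)
  (0,1): δ = 114.27°  ·
  (0,2): δ = 57.53°  ·
  (0,3): δ = 10.03°  ✓
  (0,4): δ = 30.24°  ·
  (0,5): δ = 73.95°  ·
  (0,6): δ = 122.06°  ·
  (1,2): δ = 123.26°  ·
  (1,3): δ = 75.76°  ·
  (1,4): δ = 35.49°  ·
  (1,5): δ = 8.22°  ✓
  (1,6): δ = 56.33°  ·
  (2,3): δ = 132.50°  ·
  (2,4): δ = 92.24°  ·
  (2,5): δ = 48.53°  ·
  (2,6): δ = 0.41°  ✓
  (3,4): δ = 139.74°  ·
  (3,5): δ = 96.03°  ·
  (3,6): δ = 47.91°  ·
  (4,5): δ = 136.29°  ·
  (4,6): δ = 88.17°  ·
  (5,6): δ = 131.89°  ·
antipodal pairs: 3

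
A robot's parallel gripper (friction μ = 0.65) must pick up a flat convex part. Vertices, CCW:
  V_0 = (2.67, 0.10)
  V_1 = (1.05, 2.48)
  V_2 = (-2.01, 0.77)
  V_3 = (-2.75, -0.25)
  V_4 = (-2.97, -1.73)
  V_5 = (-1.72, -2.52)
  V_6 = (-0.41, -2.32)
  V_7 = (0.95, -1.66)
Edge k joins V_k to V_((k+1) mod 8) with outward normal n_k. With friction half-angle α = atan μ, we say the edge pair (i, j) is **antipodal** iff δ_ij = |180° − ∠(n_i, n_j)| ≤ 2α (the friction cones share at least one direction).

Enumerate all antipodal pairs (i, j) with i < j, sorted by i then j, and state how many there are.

count = 12; pairs: (0,3), (0,4), (0,5), (1,4), (1,5), (1,6), (1,7), (2,5), (2,6), (2,7), (3,6), (3,7)

α = atan 0.65 = 33.02°;  2α = 66.05°
n_0 = (+0.8267, +0.5627)
n_1 = (-0.4878, +0.8729)
n_2 = (-0.8094, +0.5872)
n_3 = (-0.9891, +0.1470)
n_4 = (-0.5342, -0.8453)
n_5 = (+0.1509, -0.9885)
n_6 = (+0.4366, -0.8997)
n_7 = (+0.7152, -0.6989)
  (0,1): δ = 95.04°  ·
  (0,2): δ = 70.20°  ·
  (0,3): δ = 42.70°  ✓
  (0,4): δ = 23.47°  ✓
  (0,5): δ = 64.44°  ✓
  (0,6): δ = 81.64°  ·
  (0,7): δ = 101.42°  ·
  (1,2): δ = 155.16°  ·
  (1,3): δ = 127.65°  ·
  (1,4): δ = 61.49°  ✓
  (1,5): δ = 20.52°  ✓
  (1,6): δ = 3.31°  ✓
  (1,7): δ = 16.46°  ✓
  (2,3): δ = 152.49°  ·
  (2,4): δ = 86.33°  ·
  (2,5): δ = 45.36°  ✓
  (2,6): δ = 28.15°  ✓
  (2,7): δ = 8.38°  ✓
  (3,4): δ = 113.84°  ·
  (3,5): δ = 72.86°  ·
  (3,6): δ = 55.66°  ✓
  (3,7): δ = 35.89°  ✓
  (4,5): δ = 139.03°  ·
  (4,6): δ = 121.82°  ·
  (4,7): δ = 102.05°  ·
  (5,6): δ = 162.79°  ·
  (5,7): δ = 143.02°  ·
  (6,7): δ = 160.23°  ·
antipodal pairs: 12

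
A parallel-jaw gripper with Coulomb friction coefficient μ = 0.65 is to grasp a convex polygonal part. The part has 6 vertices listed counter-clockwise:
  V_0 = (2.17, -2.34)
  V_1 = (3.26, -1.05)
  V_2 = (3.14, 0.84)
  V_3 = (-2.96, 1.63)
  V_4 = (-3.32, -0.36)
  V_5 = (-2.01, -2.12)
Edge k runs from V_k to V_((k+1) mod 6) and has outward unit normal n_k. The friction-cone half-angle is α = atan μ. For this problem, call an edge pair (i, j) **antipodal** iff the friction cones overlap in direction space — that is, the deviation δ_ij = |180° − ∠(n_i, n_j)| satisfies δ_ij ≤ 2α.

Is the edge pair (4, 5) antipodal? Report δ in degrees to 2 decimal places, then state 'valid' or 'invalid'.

δ = 129.67°, invalid

α = atan 0.65 = 33.02°;  2α = 66.05°
edge 4: e_4 = (+1.31, -1.76);  n_4 = (-0.8022, -0.5971)
edge 5: e_5 = (+4.18, -0.22);  n_5 = (-0.0526, -0.9986)
∠(n_4, n_5) = 50.33°
δ = |180° − 50.33°| = 129.67°
129.67° > 2α = 66.05°  →  invalid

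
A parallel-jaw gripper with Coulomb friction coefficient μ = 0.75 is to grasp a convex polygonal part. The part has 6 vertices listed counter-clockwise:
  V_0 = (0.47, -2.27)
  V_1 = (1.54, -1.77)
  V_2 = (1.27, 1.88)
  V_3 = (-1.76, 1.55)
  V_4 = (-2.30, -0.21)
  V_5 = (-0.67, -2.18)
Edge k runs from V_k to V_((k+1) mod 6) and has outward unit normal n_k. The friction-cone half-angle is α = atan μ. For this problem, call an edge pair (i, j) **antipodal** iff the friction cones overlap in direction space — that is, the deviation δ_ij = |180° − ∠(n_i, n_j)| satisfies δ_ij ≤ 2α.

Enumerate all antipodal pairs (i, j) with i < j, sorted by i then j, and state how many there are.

α = atan 0.75 = 36.87°;  2α = 73.74°
n_0 = (+0.4233, -0.9060)
n_1 = (+0.9973, +0.0738)
n_2 = (-0.1083, +0.9941)
n_3 = (-0.9560, +0.2933)
n_4 = (-0.7705, -0.6375)
n_5 = (-0.0787, -0.9969)
  (0,1): δ = 110.82°  ·
  (0,2): δ = 18.83°  ✓
  (0,3): δ = 47.90°  ✓
  (0,4): δ = 104.56°  ·
  (0,5): δ = 150.44°  ·
  (1,2): δ = 88.01°  ·
  (1,3): δ = 21.29°  ✓
  (1,4): δ = 35.37°  ✓
  (1,5): δ = 81.26°  ·
  (2,3): δ = 113.27°  ·
  (2,4): δ = 56.61°  ✓
  (2,5): δ = 10.73°  ✓
  (3,4): δ = 123.34°  ·
  (3,5): δ = 77.46°  ·
  (4,5): δ = 134.12°  ·
antipodal pairs: 6

count = 6; pairs: (0,2), (0,3), (1,3), (1,4), (2,4), (2,5)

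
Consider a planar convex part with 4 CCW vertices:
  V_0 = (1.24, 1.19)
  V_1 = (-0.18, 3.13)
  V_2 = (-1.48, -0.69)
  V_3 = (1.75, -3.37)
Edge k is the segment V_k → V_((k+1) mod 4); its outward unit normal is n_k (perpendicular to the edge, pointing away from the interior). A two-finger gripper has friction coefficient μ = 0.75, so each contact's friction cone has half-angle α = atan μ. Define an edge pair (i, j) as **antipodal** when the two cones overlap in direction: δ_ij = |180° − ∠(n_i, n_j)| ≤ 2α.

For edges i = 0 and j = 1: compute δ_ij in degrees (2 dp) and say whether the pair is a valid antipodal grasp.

δ = 55.00°, valid

α = atan 0.75 = 36.87°;  2α = 73.74°
edge 0: e_0 = (-1.42, +1.94);  n_0 = (+0.8069, +0.5906)
edge 1: e_1 = (-1.30, -3.82);  n_1 = (-0.9467, +0.3222)
∠(n_0, n_1) = 125.00°
δ = |180° − 125.00°| = 55.00°
55.00° ≤ 2α = 73.74°  →  valid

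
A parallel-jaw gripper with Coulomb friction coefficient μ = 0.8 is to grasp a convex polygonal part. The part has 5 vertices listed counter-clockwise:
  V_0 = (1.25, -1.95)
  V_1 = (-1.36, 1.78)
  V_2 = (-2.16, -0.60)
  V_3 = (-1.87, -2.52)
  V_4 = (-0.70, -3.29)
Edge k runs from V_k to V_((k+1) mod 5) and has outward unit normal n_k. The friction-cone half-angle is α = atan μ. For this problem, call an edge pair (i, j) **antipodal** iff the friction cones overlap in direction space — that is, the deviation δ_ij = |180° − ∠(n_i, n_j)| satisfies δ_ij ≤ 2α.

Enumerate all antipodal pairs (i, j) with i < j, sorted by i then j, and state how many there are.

count = 5; pairs: (0,1), (0,2), (0,3), (1,4), (2,4)

α = atan 0.8 = 38.66°;  2α = 77.32°
n_0 = (+0.8193, +0.5733)
n_1 = (-0.9479, +0.3186)
n_2 = (-0.9888, -0.1493)
n_3 = (-0.5497, -0.8353)
n_4 = (+0.5663, -0.8242)
  (0,1): δ = 53.56°  ✓
  (0,2): δ = 26.39°  ✓
  (0,3): δ = 21.67°  ✓
  (0,4): δ = 89.51°  ·
  (1,2): δ = 152.83°  ·
  (1,3): δ = 104.77°  ·
  (1,4): δ = 36.92°  ✓
  (2,3): δ = 131.94°  ·
  (2,4): δ = 64.09°  ✓
  (3,4): δ = 112.15°  ·
antipodal pairs: 5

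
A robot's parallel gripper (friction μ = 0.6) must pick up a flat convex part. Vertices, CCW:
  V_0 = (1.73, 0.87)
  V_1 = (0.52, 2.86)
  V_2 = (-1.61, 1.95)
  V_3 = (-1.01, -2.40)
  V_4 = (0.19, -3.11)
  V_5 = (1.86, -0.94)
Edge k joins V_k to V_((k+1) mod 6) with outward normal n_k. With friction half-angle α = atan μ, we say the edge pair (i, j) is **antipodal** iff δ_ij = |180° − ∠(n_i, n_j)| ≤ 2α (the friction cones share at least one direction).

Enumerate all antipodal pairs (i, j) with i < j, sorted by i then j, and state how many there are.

count = 7; pairs: (0,2), (0,3), (1,3), (1,4), (2,4), (2,5), (3,5)

α = atan 0.6 = 30.96°;  2α = 61.93°
n_0 = (+0.8544, +0.5195)
n_1 = (-0.3929, +0.9196)
n_2 = (-0.9906, -0.1366)
n_3 = (-0.5092, -0.8606)
n_4 = (+0.7925, -0.6099)
n_5 = (+0.9974, +0.0716)
  (0,1): δ = 98.17°  ·
  (0,2): δ = 23.45°  ✓
  (0,3): δ = 28.09°  ✓
  (0,4): δ = 111.12°  ·
  (0,5): δ = 152.81°  ·
  (1,2): δ = 105.28°  ·
  (1,3): δ = 53.75°  ✓
  (1,4): δ = 29.29°  ✓
  (1,5): δ = 70.97°  ·
  (2,3): δ = 128.46°  ·
  (2,4): δ = 45.43°  ✓
  (2,5): δ = 3.75°  ✓
  (3,4): δ = 96.97°  ·
  (3,5): δ = 55.28°  ✓
  (4,5): δ = 138.31°  ·
antipodal pairs: 7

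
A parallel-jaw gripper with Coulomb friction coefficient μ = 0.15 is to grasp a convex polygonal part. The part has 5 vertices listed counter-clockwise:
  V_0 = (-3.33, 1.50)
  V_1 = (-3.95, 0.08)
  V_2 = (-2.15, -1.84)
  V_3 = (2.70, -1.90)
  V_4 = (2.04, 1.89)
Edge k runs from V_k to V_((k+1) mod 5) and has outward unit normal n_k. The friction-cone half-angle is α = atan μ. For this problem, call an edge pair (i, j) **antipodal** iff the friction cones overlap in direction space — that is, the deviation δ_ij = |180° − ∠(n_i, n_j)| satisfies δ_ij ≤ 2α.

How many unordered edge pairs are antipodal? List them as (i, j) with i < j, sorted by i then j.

α = atan 0.15 = 8.53°;  2α = 17.06°
n_0 = (-0.9165, +0.4001)
n_1 = (-0.7295, -0.6839)
n_2 = (-0.0124, -0.9999)
n_3 = (+0.9852, +0.1716)
n_4 = (-0.0724, +0.9974)
  (0,1): δ = 113.26°  ·
  (0,2): δ = 67.12°  ·
  (0,3): δ = 33.47°  ·
  (0,4): δ = 117.74°  ·
  (1,2): δ = 133.86°  ·
  (1,3): δ = 33.27°  ·
  (1,4): δ = 51.00°  ·
  (2,3): δ = 79.41°  ·
  (2,4): δ = 4.86°  ✓
  (3,4): δ = 95.72°  ·
antipodal pairs: 1

count = 1; pairs: (2,4)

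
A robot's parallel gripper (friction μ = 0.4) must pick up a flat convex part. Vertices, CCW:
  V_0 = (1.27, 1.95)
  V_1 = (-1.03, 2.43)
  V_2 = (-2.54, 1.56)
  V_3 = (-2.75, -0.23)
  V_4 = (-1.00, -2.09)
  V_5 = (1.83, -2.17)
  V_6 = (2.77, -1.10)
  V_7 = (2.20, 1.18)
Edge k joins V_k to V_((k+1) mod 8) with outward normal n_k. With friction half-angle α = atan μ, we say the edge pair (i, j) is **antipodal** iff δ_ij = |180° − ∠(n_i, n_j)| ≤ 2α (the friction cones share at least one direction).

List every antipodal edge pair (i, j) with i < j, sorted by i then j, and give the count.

count = 9; pairs: (0,3), (0,4), (1,4), (1,5), (2,5), (2,6), (3,6), (3,7), (4,7)

α = atan 0.4 = 21.80°;  2α = 43.60°
n_0 = (+0.2043, +0.9789)
n_1 = (-0.4992, +0.8665)
n_2 = (-0.9932, +0.1165)
n_3 = (-0.7283, -0.6852)
n_4 = (-0.0283, -0.9996)
n_5 = (+0.7513, -0.6600)
n_6 = (+0.9701, +0.2425)
n_7 = (+0.6377, +0.7703)
  (0,1): δ = 138.26°  ·
  (0,2): δ = 84.90°  ·
  (0,3): δ = 34.96°  ✓
  (0,4): δ = 10.17°  ✓
  (0,5): δ = 60.49°  ·
  (0,6): δ = 115.82°  ·
  (0,7): δ = 152.16°  ·
  (1,2): δ = 126.64°  ·
  (1,3): δ = 76.69°  ·
  (1,4): δ = 31.57°  ✓
  (1,5): δ = 18.75°  ✓
  (1,6): δ = 74.09°  ·
  (1,7): δ = 110.43°  ·
  (2,3): δ = 130.05°  ·
  (2,4): δ = 84.93°  ·
  (2,5): δ = 34.61°  ✓
  (2,6): δ = 20.73°  ✓
  (2,7): δ = 57.07°  ·
  (3,4): δ = 134.87°  ·
  (3,5): δ = 84.55°  ·
  (3,6): δ = 29.22°  ✓
  (3,7): δ = 7.12°  ✓
  (4,5): δ = 129.68°  ·
  (4,6): δ = 74.34°  ·
  (4,7): δ = 38.00°  ✓
  (5,6): δ = 124.66°  ·
  (5,7): δ = 88.32°  ·
  (6,7): δ = 143.66°  ·
antipodal pairs: 9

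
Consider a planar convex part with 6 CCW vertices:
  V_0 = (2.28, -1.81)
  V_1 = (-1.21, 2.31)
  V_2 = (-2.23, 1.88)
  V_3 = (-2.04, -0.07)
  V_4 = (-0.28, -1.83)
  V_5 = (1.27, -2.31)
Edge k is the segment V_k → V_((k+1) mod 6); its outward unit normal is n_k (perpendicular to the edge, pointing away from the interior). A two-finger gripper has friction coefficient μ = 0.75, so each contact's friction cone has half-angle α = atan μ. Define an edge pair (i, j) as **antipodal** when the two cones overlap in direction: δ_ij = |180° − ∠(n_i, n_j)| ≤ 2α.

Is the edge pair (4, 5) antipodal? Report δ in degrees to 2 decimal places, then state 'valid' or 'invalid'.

δ = 136.46°, invalid

α = atan 0.75 = 36.87°;  2α = 73.74°
edge 4: e_4 = (+1.55, -0.48);  n_4 = (-0.2958, -0.9552)
edge 5: e_5 = (+1.01, +0.50);  n_5 = (+0.4437, -0.8962)
∠(n_4, n_5) = 43.54°
δ = |180° − 43.54°| = 136.46°
136.46° > 2α = 73.74°  →  invalid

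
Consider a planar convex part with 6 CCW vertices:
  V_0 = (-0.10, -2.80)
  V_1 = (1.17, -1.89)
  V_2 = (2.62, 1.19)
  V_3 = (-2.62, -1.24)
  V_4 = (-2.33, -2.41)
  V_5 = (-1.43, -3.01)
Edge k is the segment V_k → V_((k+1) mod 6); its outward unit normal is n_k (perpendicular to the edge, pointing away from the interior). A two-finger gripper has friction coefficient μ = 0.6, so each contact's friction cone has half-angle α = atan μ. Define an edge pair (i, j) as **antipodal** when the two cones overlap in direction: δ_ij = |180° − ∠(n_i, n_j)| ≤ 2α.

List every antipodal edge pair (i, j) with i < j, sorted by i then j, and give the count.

count = 5; pairs: (0,2), (1,2), (1,3), (2,4), (2,5)

α = atan 0.6 = 30.96°;  2α = 61.93°
n_0 = (+0.5824, -0.8129)
n_1 = (+0.9048, -0.4259)
n_2 = (-0.4207, +0.9072)
n_3 = (-0.9706, -0.2406)
n_4 = (-0.5547, -0.8321)
n_5 = (+0.1560, -0.9878)
  (0,1): δ = 150.83°  ·
  (0,2): δ = 10.74°  ✓
  (0,3): δ = 68.30°  ·
  (0,4): δ = 110.69°  ·
  (0,5): δ = 153.35°  ·
  (1,2): δ = 39.91°  ✓
  (1,3): δ = 39.13°  ✓
  (1,4): δ = 81.52°  ·
  (1,5): δ = 124.18°  ·
  (2,3): δ = 100.96°  ·
  (2,4): δ = 58.57°  ✓
  (2,5): δ = 15.91°  ✓
  (3,4): δ = 137.61°  ·
  (3,5): δ = 94.95°  ·
  (4,5): δ = 137.34°  ·
antipodal pairs: 5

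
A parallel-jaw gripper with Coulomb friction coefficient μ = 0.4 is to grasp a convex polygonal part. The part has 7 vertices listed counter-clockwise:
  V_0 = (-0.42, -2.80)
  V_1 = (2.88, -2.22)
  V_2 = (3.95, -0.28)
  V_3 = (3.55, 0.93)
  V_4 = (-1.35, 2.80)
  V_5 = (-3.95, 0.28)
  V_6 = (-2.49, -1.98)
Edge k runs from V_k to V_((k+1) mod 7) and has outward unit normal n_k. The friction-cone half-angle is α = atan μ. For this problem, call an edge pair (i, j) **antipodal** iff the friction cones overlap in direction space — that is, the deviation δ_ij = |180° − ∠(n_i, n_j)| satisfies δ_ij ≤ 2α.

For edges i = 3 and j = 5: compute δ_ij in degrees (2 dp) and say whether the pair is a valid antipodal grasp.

δ = 36.25°, valid

α = atan 0.4 = 21.80°;  2α = 43.60°
edge 3: e_3 = (-4.90, +1.87);  n_3 = (+0.3566, +0.9343)
edge 5: e_5 = (+1.46, -2.26);  n_5 = (-0.8400, -0.5426)
∠(n_3, n_5) = 143.75°
δ = |180° − 143.75°| = 36.25°
36.25° ≤ 2α = 43.60°  →  valid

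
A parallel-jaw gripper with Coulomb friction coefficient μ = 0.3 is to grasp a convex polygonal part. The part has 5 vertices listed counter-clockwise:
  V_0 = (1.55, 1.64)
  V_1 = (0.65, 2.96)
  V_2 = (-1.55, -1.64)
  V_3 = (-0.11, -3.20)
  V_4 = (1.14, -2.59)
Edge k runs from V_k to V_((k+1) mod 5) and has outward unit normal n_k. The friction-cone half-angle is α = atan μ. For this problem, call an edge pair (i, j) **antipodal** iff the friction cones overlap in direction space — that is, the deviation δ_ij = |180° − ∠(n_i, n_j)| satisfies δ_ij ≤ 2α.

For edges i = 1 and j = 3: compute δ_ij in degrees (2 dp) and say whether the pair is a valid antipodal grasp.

δ = 38.43°, invalid

α = atan 0.3 = 16.70°;  2α = 33.40°
edge 1: e_1 = (-2.20, -4.60);  n_1 = (-0.9021, +0.4315)
edge 3: e_3 = (+1.25, +0.61);  n_3 = (+0.4386, -0.8987)
∠(n_1, n_3) = 141.57°
δ = |180° − 141.57°| = 38.43°
38.43° > 2α = 33.40°  →  invalid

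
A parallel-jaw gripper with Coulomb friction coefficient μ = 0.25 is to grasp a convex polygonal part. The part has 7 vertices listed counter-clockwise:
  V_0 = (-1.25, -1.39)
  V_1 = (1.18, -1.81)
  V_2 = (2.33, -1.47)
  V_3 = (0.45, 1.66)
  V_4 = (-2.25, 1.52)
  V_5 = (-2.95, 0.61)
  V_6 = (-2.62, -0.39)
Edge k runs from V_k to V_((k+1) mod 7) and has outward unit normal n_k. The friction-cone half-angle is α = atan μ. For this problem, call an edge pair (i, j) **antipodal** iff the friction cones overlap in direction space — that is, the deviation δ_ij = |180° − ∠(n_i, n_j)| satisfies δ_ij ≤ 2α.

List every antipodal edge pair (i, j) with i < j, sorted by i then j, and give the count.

count = 4; pairs: (0,3), (1,3), (2,5), (2,6)

α = atan 0.25 = 14.04°;  2α = 28.07°
n_0 = (-0.1703, -0.9854)
n_1 = (+0.2835, -0.9590)
n_2 = (+0.8573, +0.5149)
n_3 = (-0.0518, +0.9987)
n_4 = (-0.7926, +0.6097)
n_5 = (-0.9496, -0.3134)
n_6 = (-0.5896, -0.8077)
  (0,1): δ = 153.72°  ·
  (0,2): δ = 49.20°  ·
  (0,3): δ = 12.77°  ✓
  (0,4): δ = 62.24°  ·
  (0,5): δ = 118.07°  ·
  (0,6): δ = 153.68°  ·
  (1,2): δ = 75.48°  ·
  (1,3): δ = 13.50°  ✓
  (1,4): δ = 35.96°  ·
  (1,5): δ = 91.79°  ·
  (1,6): δ = 127.40°  ·
  (2,3): δ = 118.02°  ·
  (2,4): δ = 68.56°  ·
  (2,5): δ = 12.73°  ✓
  (2,6): δ = 22.88°  ✓
  (3,4): δ = 130.54°  ·
  (3,5): δ = 74.71°  ·
  (3,6): δ = 39.09°  ·
  (4,5): δ = 124.17°  ·
  (4,6): δ = 88.56°  ·
  (5,6): δ = 144.39°  ·
antipodal pairs: 4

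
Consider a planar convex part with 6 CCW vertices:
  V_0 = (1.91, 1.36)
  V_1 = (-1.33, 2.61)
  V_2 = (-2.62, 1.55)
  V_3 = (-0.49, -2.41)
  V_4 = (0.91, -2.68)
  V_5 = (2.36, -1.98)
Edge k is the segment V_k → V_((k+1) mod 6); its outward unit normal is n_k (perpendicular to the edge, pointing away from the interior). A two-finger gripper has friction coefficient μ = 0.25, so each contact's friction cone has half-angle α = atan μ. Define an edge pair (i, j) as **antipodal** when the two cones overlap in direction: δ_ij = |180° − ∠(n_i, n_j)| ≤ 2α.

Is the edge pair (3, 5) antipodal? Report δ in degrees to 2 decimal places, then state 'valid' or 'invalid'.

α = atan 0.25 = 14.04°;  2α = 28.07°
edge 3: e_3 = (+1.40, -0.27);  n_3 = (-0.1894, -0.9819)
edge 5: e_5 = (-0.45, +3.34);  n_5 = (+0.9910, +0.1335)
∠(n_3, n_5) = 108.59°
δ = |180° − 108.59°| = 71.41°
71.41° > 2α = 28.07°  →  invalid

δ = 71.41°, invalid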